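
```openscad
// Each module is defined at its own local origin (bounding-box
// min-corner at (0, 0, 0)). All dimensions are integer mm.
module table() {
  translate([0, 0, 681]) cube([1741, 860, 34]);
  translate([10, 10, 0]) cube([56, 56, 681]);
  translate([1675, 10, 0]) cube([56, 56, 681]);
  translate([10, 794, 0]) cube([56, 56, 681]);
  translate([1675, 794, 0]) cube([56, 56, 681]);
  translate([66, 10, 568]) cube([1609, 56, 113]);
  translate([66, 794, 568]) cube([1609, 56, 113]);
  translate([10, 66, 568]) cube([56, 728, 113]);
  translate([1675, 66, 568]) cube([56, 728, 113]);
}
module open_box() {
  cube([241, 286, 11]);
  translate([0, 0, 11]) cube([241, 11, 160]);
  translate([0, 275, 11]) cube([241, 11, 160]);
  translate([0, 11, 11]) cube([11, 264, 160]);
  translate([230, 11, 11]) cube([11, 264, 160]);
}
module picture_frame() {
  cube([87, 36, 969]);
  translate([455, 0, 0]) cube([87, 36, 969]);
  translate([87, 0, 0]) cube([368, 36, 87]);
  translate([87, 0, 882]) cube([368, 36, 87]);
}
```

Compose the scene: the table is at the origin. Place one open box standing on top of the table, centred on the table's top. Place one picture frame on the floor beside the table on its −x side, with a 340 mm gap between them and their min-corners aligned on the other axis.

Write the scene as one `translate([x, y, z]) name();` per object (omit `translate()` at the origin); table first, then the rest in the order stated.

table();
translate([750, 287, 715]) open_box();
translate([-882, 0, 0]) picture_frame();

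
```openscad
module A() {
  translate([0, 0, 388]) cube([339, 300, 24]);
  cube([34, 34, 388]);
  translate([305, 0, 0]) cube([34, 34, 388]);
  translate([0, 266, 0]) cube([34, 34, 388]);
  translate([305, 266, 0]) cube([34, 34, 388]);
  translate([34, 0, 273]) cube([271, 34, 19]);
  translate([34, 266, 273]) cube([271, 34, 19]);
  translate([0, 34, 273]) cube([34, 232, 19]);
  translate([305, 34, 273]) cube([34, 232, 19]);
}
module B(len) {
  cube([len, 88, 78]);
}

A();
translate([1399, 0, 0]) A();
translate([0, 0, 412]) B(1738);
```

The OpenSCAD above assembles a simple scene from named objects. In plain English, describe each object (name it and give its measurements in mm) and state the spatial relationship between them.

A is a four-legged stool. The seat is 339×300 mm, 24 mm thick, top at z = 412 mm. It stands on four square legs, each 34×34 mm in cross-section, from z = 0 to the seat underside, each flush with a corner of the seat. Four stretchers, 34 mm wide and 19 mm tall, connect adjacent legs with their undersides at z = 273 mm, each running between the inner faces of the legs it joins and aligned with the legs' outer faces on the other axis.

B is a rectangular beam 1738 mm long (x), 88 mm deep (y), 78 mm thick (z).

The beam spans the tops of two stools placed 1060 mm apart, resting at z = 412 mm.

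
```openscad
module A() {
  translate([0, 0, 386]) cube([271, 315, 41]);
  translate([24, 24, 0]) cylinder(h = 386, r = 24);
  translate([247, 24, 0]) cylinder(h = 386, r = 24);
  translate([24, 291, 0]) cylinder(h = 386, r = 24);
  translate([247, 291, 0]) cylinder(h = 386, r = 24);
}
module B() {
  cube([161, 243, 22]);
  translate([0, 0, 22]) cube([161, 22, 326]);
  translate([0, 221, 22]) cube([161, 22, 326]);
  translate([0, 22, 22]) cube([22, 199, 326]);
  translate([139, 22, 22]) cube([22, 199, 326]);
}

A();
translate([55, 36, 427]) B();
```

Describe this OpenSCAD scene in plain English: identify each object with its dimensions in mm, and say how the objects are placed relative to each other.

A is a four-legged stool. The seat is 271×315 mm, 41 mm thick, top at z = 427 mm. It stands on four round legs, each 48 mm in diameter, from z = 0 to the seat underside, each leg's axis is inset half a diameter from the nearest pair of seat edges (so the leg's bounding box is flush with the corner).

B is an open storage box with external size 161×243×348 mm and wall thickness 22 mm (the base is also 22 mm thick). The base covers the whole footprint; the four walls stand on the base, with the y-facing walls full-width and the x-facing walls fitting between their inner faces.

The open box is on top of the stool, centred.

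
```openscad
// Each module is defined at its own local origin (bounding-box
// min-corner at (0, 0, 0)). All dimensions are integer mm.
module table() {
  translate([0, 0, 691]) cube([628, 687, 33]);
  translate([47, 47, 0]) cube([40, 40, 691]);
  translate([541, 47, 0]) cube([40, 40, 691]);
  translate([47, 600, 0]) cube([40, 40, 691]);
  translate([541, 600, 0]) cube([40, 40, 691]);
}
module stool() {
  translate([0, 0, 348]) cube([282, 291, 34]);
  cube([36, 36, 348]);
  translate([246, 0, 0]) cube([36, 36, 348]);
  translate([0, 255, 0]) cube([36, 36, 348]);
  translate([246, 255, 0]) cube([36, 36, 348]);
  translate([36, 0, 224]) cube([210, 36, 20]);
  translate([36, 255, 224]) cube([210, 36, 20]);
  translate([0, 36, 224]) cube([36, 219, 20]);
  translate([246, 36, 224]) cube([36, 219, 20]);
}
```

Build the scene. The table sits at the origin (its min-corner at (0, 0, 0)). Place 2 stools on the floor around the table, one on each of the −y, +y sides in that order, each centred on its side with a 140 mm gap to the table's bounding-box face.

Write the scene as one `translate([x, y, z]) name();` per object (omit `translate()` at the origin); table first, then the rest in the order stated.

table();
translate([173, -431, 0]) stool();
translate([173, 827, 0]) stool();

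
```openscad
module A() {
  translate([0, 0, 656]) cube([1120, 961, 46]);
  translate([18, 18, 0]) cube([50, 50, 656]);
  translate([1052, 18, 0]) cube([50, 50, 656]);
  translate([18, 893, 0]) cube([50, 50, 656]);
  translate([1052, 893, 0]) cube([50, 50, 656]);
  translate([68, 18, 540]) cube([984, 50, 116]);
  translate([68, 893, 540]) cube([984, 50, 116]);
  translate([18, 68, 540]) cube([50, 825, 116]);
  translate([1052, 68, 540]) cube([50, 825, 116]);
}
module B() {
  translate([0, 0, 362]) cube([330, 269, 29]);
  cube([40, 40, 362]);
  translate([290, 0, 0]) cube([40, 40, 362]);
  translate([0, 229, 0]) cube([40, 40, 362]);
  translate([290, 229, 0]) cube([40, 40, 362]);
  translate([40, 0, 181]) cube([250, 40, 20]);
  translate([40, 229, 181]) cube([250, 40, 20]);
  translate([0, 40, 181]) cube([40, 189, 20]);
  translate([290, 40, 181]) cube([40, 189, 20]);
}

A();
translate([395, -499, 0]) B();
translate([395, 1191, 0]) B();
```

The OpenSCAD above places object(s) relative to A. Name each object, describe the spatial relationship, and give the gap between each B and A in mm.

A is a table. B is a stool. Two stools sit around the table at the −y, +y sides. The gap between each stool and the table is 230 mm.

Each stool's nearest face is 230 mm from the table's bounding box.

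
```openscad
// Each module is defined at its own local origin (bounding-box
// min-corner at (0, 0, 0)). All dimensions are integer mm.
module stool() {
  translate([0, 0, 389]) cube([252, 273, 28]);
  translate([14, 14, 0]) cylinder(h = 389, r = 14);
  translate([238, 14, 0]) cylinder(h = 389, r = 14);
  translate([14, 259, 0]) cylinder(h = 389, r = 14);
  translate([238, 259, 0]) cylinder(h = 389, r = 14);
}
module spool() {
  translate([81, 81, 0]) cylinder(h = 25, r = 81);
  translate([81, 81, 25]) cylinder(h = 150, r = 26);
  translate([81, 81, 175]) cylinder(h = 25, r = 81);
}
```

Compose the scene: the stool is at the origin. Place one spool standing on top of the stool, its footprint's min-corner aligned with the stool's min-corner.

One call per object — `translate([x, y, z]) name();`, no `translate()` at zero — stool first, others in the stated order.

stool();
translate([0, 0, 417]) spool();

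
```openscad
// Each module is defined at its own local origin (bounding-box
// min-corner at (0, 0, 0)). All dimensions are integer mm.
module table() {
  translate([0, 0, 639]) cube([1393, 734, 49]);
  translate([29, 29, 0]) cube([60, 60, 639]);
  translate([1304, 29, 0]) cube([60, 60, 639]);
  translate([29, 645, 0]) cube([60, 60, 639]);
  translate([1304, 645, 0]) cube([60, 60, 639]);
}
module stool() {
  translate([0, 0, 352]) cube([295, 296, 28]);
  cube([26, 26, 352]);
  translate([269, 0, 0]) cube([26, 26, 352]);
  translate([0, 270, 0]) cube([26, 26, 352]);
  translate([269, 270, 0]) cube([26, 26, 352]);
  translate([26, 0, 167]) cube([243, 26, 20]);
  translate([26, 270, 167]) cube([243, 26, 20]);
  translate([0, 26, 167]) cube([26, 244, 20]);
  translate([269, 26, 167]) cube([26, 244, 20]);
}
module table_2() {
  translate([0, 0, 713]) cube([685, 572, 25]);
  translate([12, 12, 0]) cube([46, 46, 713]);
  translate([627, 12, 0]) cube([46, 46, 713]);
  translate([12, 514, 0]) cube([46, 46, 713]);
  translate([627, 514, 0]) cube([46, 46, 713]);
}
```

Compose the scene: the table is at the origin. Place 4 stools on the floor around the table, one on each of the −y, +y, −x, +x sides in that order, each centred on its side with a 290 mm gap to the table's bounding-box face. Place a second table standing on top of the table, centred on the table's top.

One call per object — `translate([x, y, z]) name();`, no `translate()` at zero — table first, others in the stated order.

table();
translate([549, -586, 0]) stool();
translate([549, 1024, 0]) stool();
translate([-585, 219, 0]) stool();
translate([1683, 219, 0]) stool();
translate([354, 81, 688]) table_2();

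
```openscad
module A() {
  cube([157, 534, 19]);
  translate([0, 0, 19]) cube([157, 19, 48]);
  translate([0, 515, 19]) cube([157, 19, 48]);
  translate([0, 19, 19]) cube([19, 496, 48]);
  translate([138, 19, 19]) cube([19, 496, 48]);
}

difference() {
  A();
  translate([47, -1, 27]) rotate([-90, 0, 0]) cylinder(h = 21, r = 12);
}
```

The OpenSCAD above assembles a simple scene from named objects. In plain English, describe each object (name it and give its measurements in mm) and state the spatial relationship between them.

A is an open-topped rectangular box: outside dimensions 157×534×67 mm, with a uniform wall and base thickness of 19 mm. The base is a full 157×534 slab on the floor; four walls sit on top of the base. The front and back walls (the −y and +y sides) span the full width; the two side walls fit between them.

The open box has a circular hole of radius 12 mm through its front wall, centred at (x = 47, z = 27).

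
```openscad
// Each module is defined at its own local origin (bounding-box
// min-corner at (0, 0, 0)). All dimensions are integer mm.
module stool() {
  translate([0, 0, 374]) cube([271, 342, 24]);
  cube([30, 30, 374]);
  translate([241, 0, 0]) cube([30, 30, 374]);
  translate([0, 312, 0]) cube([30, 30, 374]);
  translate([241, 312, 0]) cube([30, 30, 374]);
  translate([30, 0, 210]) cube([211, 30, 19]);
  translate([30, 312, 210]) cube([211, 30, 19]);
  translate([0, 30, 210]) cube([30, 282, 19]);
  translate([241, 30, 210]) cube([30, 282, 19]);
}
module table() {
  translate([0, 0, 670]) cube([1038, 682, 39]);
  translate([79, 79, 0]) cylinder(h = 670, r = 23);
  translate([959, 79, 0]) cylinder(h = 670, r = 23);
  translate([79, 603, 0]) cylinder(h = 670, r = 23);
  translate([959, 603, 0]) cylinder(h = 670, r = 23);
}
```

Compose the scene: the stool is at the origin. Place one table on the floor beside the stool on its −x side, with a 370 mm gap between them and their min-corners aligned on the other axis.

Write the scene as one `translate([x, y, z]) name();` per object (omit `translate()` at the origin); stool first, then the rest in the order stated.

stool();
translate([-1408, 0, 0]) table();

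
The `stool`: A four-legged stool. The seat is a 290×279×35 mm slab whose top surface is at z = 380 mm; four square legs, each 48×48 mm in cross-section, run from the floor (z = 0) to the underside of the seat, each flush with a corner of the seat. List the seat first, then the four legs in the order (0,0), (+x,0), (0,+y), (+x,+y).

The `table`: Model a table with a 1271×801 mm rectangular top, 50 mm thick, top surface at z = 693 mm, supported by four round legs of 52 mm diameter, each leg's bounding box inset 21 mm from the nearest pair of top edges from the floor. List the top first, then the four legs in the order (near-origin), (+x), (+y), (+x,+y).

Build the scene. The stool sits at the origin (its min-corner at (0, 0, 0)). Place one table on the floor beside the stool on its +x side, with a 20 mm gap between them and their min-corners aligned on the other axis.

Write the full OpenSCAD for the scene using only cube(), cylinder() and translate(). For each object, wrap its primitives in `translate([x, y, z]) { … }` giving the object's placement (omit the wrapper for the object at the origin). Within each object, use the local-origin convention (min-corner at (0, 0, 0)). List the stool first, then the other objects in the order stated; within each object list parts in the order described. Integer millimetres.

translate([0, 0, 345]) cube([290, 279, 35]);
cube([48, 48, 345]);
translate([242, 0, 0]) cube([48, 48, 345]);
translate([0, 231, 0]) cube([48, 48, 345]);
translate([242, 231, 0]) cube([48, 48, 345]);
translate([310, 0, 0]) {
  translate([0, 0, 643]) cube([1271, 801, 50]);
  translate([47, 47, 0]) cylinder(h = 643, r = 26);
  translate([1224, 47, 0]) cylinder(h = 643, r = 26);
  translate([47, 754, 0]) cylinder(h = 643, r = 26);
  translate([1224, 754, 0]) cylinder(h = 643, r = 26);
}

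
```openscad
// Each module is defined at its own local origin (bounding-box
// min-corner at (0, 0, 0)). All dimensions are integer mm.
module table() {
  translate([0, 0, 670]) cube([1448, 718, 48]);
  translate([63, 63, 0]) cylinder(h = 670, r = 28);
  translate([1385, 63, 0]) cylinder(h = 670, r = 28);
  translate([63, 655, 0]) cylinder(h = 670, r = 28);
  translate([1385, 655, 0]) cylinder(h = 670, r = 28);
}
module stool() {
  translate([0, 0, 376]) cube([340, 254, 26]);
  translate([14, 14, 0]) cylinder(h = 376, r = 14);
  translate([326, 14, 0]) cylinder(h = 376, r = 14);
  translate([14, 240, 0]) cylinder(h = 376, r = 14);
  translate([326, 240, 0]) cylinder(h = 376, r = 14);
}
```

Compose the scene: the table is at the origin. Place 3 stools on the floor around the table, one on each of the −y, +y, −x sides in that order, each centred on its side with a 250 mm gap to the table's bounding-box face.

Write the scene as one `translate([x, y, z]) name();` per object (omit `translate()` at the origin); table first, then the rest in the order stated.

table();
translate([554, -504, 0]) stool();
translate([554, 968, 0]) stool();
translate([-590, 232, 0]) stool();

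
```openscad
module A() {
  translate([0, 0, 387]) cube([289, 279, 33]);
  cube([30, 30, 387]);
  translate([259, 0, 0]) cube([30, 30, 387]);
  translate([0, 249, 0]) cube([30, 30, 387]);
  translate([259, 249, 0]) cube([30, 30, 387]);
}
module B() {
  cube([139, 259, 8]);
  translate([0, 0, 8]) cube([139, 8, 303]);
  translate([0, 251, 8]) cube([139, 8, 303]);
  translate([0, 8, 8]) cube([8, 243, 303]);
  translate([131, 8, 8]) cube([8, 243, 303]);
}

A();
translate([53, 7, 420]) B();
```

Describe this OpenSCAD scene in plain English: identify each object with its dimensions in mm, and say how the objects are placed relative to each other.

A is a simple wooden stool: a rectangular seat 289 mm (x) by 279 mm (y), 33 mm thick, top face at z = 420 mm, on four square legs, each 30×30 mm in cross-section. The legs rest on z = 0, each flush with a corner of the seat.

B is an open storage box with external size 139×259×311 mm and wall thickness 8 mm (the base is also 8 mm thick). The base covers the whole footprint; the four walls stand on the base, with the y-facing walls full-width and the x-facing walls fitting between their inner faces.

The open box is on top of the stool.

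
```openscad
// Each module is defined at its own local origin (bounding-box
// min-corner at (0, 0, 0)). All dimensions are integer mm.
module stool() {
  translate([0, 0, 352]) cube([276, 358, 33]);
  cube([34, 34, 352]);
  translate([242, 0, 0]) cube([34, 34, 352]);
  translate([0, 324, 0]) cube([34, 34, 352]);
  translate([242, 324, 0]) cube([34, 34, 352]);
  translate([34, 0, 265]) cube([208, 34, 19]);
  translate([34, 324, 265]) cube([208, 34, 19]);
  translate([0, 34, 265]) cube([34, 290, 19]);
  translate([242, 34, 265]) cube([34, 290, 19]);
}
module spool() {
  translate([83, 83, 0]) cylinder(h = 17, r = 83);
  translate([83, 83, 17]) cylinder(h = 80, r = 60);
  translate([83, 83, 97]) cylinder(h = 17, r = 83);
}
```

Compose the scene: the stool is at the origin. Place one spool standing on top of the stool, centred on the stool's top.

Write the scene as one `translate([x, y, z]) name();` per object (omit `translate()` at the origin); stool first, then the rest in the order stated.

stool();
translate([55, 96, 385]) spool();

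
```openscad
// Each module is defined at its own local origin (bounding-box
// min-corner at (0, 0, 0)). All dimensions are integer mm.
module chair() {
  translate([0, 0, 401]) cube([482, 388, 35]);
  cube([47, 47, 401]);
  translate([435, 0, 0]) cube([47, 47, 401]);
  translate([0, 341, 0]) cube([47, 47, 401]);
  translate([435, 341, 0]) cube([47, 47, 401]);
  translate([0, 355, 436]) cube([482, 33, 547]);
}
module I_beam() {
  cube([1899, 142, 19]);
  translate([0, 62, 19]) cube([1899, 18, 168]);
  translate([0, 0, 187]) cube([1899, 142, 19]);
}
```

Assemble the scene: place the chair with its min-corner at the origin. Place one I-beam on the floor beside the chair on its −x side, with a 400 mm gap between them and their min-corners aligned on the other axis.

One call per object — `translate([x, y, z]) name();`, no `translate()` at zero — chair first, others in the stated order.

chair();
translate([-2299, 0, 0]) I_beam();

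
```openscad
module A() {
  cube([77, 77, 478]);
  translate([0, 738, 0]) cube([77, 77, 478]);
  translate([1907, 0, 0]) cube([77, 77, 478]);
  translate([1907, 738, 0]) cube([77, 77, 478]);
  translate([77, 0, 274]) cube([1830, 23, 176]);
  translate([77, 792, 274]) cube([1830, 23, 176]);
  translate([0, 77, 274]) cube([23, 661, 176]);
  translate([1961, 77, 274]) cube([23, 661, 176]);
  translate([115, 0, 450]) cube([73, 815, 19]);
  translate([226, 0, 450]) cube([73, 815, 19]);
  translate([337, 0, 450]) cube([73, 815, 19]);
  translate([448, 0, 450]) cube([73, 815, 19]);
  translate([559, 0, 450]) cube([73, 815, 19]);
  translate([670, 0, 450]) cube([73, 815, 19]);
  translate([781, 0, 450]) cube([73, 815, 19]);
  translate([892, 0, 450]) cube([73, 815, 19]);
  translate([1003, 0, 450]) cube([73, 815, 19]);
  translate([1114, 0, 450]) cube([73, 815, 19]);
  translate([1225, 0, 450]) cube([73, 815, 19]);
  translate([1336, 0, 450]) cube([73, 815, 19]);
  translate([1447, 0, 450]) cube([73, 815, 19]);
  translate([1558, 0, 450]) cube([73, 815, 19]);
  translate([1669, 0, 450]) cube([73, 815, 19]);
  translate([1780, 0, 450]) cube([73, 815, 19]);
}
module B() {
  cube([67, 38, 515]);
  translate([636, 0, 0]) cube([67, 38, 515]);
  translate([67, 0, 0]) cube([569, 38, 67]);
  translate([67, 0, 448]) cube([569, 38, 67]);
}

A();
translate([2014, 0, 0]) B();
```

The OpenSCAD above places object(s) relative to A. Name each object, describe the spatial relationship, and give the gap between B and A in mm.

A is a bed frame. B is a picture frame. The picture frame is on the floor beside the bed frame on its +x side. The gap between the picture frame and the bed frame is 30 mm.

The picture frame's nearest face is 30 mm from the bed frame's +x face.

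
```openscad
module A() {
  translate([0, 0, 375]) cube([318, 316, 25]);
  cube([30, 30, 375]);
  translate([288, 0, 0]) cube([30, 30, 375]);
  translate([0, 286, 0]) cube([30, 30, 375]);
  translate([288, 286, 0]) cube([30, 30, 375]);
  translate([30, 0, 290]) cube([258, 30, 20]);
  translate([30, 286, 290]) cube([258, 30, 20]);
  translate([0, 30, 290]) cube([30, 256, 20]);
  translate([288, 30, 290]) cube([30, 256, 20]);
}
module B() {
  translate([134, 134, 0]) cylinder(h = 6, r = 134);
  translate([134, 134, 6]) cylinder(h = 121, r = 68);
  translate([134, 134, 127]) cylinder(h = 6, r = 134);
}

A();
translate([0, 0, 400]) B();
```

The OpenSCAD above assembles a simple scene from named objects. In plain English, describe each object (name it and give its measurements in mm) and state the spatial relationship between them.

A is a four-legged stool. The seat is a 318×316×25 mm slab whose top surface is at z = 400 mm; four square legs, each 30×30 mm in cross-section, run from the floor (z = 0) to the underside of the seat, each flush with a corner of the seat. Four stretchers, 30 mm wide and 20 mm tall, connect adjacent legs with their undersides at z = 290 mm, each running between the inner faces of the legs it joins and aligned with the legs' outer faces on the other axis.

B is a spool: two coaxial disc flanges of radius 134 mm and thickness 6 mm, joined by a core cylinder of radius 68 mm and height 121 mm. The lower flange rests on z = 0 and the three cylinders share a vertical axis.

The spool is on top of the stool.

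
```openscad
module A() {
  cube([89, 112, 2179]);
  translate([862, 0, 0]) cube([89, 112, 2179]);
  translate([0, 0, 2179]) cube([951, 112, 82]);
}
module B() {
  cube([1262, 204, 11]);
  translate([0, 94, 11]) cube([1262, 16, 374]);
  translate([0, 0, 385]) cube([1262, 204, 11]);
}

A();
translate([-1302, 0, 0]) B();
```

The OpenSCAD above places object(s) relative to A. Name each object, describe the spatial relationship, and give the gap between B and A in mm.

The I-beam's nearest face is 40 mm from the door frame's −x face.

A is a door frame. B is an I-beam. The I-beam is on the floor beside the door frame on its −x side. The gap between the I-beam and the door frame is 40 mm.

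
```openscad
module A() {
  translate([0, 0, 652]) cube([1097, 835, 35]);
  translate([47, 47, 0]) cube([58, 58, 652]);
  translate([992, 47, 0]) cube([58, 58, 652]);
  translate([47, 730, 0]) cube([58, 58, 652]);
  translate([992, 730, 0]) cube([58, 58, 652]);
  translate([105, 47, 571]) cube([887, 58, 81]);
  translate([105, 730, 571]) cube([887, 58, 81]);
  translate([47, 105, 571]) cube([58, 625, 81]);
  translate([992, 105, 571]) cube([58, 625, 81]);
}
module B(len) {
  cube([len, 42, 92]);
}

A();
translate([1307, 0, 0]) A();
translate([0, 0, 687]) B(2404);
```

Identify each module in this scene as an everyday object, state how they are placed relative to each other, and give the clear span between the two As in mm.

Second table starts at x = 1307; first ends at x = 1097; clear span = 1307 − 1097 = 210 mm.

A is a table. B is a beam. A beam spans the tops of two tables. The clear span between the two tables is 210 mm.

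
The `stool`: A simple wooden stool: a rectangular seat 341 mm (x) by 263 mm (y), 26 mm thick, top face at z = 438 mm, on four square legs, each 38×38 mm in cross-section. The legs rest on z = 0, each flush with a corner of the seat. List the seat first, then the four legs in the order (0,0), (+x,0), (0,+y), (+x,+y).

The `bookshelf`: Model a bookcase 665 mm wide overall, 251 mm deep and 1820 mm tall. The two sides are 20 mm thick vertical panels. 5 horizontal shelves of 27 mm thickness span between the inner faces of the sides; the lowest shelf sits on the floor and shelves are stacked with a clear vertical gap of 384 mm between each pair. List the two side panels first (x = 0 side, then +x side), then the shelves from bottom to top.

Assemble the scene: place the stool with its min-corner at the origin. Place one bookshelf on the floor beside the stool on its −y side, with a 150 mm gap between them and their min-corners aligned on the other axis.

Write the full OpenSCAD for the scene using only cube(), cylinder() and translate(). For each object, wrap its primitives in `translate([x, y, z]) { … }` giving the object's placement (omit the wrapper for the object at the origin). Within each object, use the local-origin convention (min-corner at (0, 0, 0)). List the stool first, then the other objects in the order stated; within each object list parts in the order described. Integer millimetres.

translate([0, 0, 412]) cube([341, 263, 26]);
cube([38, 38, 412]);
translate([303, 0, 0]) cube([38, 38, 412]);
translate([0, 225, 0]) cube([38, 38, 412]);
translate([303, 225, 0]) cube([38, 38, 412]);
translate([0, -401, 0]) {
  cube([20, 251, 1820]);
  translate([645, 0, 0]) cube([20, 251, 1820]);
  translate([20, 0, 0]) cube([625, 251, 27]);
  translate([20, 0, 411]) cube([625, 251, 27]);
  translate([20, 0, 822]) cube([625, 251, 27]);
  translate([20, 0, 1233]) cube([625, 251, 27]);
  translate([20, 0, 1644]) cube([625, 251, 27]);
}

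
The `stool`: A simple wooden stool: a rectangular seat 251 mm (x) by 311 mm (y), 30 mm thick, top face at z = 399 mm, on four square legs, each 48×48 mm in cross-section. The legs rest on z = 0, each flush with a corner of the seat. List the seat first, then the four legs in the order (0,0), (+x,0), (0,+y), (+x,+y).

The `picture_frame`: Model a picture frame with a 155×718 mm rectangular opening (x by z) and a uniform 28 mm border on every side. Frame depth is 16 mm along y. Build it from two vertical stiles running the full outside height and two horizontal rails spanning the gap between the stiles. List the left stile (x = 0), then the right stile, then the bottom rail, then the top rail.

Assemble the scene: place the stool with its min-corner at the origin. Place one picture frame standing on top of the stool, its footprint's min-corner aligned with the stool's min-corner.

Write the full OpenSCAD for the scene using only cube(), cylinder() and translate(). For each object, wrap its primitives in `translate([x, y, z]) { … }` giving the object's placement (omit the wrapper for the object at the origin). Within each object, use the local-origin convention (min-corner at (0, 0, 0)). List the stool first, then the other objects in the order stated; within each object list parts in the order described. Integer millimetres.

translate([0, 0, 369]) cube([251, 311, 30]);
cube([48, 48, 369]);
translate([203, 0, 0]) cube([48, 48, 369]);
translate([0, 263, 0]) cube([48, 48, 369]);
translate([203, 263, 0]) cube([48, 48, 369]);
translate([0, 0, 399]) {
  cube([28, 16, 774]);
  translate([183, 0, 0]) cube([28, 16, 774]);
  translate([28, 0, 0]) cube([155, 16, 28]);
  translate([28, 0, 746]) cube([155, 16, 28]);
}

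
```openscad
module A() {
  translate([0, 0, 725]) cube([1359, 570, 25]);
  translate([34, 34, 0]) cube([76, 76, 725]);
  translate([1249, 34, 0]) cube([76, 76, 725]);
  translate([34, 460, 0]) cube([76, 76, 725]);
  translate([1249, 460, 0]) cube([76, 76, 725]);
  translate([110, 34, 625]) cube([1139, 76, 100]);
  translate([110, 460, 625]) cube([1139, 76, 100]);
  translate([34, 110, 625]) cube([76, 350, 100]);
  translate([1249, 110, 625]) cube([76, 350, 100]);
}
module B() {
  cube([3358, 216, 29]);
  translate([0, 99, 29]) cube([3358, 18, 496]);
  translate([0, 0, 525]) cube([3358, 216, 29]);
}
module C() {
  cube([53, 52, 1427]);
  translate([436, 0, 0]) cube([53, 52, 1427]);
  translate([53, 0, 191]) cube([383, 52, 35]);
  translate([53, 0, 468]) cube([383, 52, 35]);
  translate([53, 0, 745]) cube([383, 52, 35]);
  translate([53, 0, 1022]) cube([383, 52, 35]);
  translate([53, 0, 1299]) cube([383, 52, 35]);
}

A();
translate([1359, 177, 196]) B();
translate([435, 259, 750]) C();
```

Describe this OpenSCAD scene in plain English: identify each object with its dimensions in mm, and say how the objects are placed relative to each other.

A is a table with a 1359×570 mm rectangular top, 25 mm thick, top surface at z = 750 mm, supported by four 76×76 mm square legs, each inset 34 mm from the nearest pair of top edges, running from the floor. Four apron rails, 76 mm thick and 100 mm tall, run between adjacent legs with their top edges flush with the underside of the top and their outer faces flush with the legs' outer faces.

B is an I-beam lying along x, 3358 mm long. Overall section height 554 mm. Two flanges 216 mm wide (y) and 29 mm thick, one on the floor and one at the top; a web 18 mm thick runs between them, centred on the flange width.

C is a wooden ladder with two side rails of 53×52 mm section and 1427 mm height, set 489 mm apart overall. Between them run 5 rectangular rungs (52 mm deep, 35 mm thick), front faces flush with the rails' −y face. The bottom of the first rung is 191 mm above the floor and each subsequent rung is 277 mm higher than the one below.

The I-beam is beside the table with their tops flush at z = 750. The ladder is on top of the table, centred.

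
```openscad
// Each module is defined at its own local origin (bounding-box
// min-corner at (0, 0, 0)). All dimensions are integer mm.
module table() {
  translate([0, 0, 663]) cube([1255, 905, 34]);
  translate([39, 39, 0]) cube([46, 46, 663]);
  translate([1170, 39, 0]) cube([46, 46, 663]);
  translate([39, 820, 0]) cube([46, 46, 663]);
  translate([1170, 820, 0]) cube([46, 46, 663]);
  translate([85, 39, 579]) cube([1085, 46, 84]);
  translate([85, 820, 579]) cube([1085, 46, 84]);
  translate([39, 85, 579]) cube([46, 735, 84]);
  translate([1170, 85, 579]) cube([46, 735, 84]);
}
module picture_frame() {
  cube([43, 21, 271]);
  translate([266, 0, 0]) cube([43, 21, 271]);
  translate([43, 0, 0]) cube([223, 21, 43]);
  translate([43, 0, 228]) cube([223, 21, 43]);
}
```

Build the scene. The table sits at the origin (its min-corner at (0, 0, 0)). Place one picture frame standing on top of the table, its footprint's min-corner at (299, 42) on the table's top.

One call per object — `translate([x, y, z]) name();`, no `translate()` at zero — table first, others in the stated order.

table();
translate([299, 42, 697]) picture_frame();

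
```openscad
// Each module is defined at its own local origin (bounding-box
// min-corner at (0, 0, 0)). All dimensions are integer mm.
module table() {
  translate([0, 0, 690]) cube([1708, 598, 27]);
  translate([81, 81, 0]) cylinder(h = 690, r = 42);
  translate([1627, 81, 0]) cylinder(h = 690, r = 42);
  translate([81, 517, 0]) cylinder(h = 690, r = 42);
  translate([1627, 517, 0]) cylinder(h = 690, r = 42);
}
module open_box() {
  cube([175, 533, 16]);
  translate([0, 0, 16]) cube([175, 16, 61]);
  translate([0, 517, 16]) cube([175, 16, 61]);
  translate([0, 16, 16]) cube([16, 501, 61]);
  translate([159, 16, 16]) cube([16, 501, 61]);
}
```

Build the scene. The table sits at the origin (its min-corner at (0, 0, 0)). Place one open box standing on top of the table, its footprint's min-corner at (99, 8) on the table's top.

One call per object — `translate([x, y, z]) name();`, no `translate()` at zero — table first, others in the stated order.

table();
translate([99, 8, 717]) open_box();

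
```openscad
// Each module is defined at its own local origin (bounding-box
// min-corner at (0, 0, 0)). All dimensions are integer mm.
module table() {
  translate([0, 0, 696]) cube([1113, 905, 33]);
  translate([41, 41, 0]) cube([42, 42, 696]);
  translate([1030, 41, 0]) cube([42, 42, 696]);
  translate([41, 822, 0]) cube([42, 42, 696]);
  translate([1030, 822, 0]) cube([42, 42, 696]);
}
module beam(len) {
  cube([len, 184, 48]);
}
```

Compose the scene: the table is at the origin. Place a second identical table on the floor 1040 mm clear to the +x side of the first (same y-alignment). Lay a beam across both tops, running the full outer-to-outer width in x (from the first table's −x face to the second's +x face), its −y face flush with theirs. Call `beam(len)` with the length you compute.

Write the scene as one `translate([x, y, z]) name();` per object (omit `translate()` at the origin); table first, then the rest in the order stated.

table();
translate([2153, 0, 0]) table();
translate([0, 0, 729]) beam(3266);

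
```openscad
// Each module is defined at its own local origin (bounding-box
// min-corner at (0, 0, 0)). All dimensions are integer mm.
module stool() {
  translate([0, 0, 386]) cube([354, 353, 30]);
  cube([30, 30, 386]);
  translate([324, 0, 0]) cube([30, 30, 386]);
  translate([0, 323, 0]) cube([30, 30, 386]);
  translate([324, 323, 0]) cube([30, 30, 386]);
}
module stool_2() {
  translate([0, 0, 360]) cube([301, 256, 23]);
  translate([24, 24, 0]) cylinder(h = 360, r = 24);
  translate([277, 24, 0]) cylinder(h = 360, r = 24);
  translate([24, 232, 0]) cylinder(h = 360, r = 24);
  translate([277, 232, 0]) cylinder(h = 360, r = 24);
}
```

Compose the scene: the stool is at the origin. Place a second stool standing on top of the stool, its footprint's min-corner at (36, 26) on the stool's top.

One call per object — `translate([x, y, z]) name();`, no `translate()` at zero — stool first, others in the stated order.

stool();
translate([36, 26, 416]) stool_2();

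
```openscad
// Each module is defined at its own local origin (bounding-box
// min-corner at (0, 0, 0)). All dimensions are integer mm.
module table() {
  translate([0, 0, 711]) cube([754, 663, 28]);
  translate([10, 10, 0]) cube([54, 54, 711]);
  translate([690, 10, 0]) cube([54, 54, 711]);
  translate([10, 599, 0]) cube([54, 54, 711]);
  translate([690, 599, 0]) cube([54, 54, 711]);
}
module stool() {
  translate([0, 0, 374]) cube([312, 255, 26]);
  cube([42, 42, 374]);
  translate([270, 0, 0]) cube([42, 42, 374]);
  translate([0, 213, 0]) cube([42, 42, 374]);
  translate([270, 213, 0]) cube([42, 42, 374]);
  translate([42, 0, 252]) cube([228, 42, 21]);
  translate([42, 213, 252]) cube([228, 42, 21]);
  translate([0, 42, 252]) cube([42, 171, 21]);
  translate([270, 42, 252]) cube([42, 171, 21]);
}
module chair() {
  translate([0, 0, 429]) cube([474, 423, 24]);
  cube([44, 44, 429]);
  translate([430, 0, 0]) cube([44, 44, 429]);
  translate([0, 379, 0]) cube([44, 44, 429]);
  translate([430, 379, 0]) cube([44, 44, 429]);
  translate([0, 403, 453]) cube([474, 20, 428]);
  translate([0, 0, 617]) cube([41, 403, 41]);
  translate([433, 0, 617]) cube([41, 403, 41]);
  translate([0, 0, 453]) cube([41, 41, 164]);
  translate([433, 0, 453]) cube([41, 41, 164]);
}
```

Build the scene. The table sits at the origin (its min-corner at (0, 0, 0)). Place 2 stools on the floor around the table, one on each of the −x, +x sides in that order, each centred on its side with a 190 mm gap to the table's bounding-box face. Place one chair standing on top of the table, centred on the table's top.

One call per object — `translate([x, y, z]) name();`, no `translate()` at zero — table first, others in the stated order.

table();
translate([-502, 204, 0]) stool();
translate([944, 204, 0]) stool();
translate([140, 120, 739]) chair();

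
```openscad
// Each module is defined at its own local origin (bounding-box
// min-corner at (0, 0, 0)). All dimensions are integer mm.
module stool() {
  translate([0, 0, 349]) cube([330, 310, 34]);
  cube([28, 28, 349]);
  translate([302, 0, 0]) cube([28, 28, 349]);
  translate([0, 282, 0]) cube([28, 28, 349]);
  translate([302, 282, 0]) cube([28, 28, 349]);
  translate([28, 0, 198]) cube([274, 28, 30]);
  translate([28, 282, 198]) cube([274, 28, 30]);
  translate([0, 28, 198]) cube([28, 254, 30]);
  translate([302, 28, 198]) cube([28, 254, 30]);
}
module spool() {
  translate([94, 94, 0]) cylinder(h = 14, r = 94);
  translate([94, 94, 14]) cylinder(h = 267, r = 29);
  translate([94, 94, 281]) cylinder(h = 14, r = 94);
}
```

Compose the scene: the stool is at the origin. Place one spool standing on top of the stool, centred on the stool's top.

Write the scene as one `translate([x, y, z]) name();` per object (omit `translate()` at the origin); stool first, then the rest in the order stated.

stool();
translate([71, 61, 383]) spool();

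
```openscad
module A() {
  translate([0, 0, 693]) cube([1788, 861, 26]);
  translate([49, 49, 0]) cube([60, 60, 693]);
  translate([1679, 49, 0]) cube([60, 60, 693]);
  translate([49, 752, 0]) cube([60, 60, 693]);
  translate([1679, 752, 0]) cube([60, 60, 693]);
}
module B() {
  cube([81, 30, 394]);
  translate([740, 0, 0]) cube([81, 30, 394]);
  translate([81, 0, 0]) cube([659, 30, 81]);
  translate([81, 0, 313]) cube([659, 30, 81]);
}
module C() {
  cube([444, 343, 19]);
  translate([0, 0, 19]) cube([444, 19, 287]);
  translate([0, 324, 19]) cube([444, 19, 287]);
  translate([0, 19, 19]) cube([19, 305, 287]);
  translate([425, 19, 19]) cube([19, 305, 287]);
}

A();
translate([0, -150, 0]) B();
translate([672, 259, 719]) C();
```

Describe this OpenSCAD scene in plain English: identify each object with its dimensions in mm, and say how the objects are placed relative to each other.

A is a table with a 1788×861 mm rectangular top, 26 mm thick, top surface at z = 719 mm, supported by four 60×60 mm square legs, each inset 49 mm from the nearest pair of top edges, running from the floor.

B is a rectangular picture frame lying in the x–z plane (depth along y). The opening is 659 mm wide (x) by 232 mm tall (z), surrounded by a border 81 mm wide on all four sides. The frame is 30 mm deep and is made of two full-height vertical stiles with two horizontal rails fitted between them.

C is an open-topped rectangular box: outside dimensions 444×343×306 mm, with a uniform wall and base thickness of 19 mm. The base is a full 444×343 slab on the floor; four walls sit on top of the base. The front and back walls (the −y and +y sides) span the full width; the two side walls fit between them.

The picture frame is on the floor beside the table on its −y side. The open box is on top of the table, centred.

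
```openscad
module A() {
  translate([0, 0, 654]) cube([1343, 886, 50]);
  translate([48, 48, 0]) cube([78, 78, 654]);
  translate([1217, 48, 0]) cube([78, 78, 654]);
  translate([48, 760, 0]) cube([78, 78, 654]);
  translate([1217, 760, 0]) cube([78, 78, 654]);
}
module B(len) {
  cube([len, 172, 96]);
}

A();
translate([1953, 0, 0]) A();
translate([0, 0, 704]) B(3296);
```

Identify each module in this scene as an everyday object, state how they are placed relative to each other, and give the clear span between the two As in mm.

Second table starts at x = 1953; first ends at x = 1343; clear span = 1953 − 1343 = 610 mm.

A is a table. B is a beam. A beam spans the tops of two tables. The clear span between the two tables is 610 mm.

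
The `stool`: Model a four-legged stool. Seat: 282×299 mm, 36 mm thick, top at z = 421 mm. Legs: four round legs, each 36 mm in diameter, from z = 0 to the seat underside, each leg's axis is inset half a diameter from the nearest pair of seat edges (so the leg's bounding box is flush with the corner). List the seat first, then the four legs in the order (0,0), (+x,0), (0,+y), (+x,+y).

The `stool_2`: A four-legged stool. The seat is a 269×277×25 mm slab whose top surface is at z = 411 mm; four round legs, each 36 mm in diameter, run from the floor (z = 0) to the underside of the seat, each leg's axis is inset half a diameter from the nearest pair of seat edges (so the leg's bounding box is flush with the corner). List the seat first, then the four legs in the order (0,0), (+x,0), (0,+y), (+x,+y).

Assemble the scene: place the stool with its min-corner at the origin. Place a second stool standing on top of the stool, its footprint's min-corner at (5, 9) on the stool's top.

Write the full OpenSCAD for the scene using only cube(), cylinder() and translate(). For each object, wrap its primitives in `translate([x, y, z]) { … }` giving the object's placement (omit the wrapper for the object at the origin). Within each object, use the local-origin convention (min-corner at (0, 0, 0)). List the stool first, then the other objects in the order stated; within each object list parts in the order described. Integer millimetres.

translate([0, 0, 385]) cube([282, 299, 36]);
translate([18, 18, 0]) cylinder(h = 385, r = 18);
translate([264, 18, 0]) cylinder(h = 385, r = 18);
translate([18, 281, 0]) cylinder(h = 385, r = 18);
translate([264, 281, 0]) cylinder(h = 385, r = 18);
translate([5, 9, 421]) {
  translate([0, 0, 386]) cube([269, 277, 25]);
  translate([18, 18, 0]) cylinder(h = 386, r = 18);
  translate([251, 18, 0]) cylinder(h = 386, r = 18);
  translate([18, 259, 0]) cylinder(h = 386, r = 18);
  translate([251, 259, 0]) cylinder(h = 386, r = 18);
}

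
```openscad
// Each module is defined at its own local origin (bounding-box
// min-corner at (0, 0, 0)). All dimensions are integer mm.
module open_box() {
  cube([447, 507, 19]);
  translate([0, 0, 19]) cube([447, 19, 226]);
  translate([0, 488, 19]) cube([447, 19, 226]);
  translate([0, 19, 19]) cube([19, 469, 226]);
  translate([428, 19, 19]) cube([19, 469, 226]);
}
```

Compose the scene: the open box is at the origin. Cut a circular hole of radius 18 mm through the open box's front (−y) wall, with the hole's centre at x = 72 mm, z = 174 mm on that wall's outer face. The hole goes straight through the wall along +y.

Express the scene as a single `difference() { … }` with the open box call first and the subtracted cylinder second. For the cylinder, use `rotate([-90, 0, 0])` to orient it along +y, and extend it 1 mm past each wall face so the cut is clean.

difference() {
  open_box();
  translate([72, -1, 174]) rotate([-90, 0, 0]) cylinder(h = 21, r = 18);
}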